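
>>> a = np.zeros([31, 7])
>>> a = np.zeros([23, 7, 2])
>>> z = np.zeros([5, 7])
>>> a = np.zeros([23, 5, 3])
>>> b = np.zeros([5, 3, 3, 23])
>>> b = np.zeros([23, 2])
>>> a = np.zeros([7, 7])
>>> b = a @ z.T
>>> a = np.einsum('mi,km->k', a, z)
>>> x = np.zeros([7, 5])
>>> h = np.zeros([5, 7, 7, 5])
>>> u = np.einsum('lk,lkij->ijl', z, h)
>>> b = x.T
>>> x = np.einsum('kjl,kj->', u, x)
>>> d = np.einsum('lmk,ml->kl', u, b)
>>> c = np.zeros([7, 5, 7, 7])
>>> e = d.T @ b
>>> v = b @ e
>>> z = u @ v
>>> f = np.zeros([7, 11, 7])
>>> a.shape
(5,)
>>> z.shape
(7, 5, 7)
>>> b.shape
(5, 7)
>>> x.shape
()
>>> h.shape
(5, 7, 7, 5)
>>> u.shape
(7, 5, 5)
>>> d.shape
(5, 7)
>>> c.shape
(7, 5, 7, 7)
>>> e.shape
(7, 7)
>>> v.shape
(5, 7)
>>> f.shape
(7, 11, 7)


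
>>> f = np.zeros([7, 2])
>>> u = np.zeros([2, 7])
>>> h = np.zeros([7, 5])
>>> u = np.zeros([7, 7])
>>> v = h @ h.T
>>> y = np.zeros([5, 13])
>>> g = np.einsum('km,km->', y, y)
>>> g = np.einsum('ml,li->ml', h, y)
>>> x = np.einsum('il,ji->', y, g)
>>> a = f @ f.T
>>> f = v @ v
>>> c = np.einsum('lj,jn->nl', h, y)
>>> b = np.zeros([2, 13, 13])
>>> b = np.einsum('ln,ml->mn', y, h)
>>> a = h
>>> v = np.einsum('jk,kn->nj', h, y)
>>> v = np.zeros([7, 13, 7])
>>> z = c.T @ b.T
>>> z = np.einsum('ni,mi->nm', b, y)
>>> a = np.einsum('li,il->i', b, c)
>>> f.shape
(7, 7)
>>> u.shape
(7, 7)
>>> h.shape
(7, 5)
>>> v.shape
(7, 13, 7)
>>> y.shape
(5, 13)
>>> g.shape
(7, 5)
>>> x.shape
()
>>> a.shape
(13,)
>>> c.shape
(13, 7)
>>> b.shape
(7, 13)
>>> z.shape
(7, 5)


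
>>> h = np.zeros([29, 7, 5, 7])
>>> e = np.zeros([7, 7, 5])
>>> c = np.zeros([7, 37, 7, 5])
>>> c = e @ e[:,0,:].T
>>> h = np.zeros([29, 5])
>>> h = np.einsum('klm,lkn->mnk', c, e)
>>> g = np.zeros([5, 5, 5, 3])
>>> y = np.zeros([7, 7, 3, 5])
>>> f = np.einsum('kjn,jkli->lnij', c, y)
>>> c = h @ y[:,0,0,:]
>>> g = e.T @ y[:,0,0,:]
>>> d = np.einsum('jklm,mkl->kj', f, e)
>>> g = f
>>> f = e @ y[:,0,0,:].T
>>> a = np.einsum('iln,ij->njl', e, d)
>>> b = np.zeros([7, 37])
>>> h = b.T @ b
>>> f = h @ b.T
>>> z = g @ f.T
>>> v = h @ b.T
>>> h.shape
(37, 37)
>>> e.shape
(7, 7, 5)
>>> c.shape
(7, 5, 5)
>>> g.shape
(3, 7, 5, 7)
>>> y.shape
(7, 7, 3, 5)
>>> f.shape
(37, 7)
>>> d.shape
(7, 3)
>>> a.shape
(5, 3, 7)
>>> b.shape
(7, 37)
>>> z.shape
(3, 7, 5, 37)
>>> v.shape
(37, 7)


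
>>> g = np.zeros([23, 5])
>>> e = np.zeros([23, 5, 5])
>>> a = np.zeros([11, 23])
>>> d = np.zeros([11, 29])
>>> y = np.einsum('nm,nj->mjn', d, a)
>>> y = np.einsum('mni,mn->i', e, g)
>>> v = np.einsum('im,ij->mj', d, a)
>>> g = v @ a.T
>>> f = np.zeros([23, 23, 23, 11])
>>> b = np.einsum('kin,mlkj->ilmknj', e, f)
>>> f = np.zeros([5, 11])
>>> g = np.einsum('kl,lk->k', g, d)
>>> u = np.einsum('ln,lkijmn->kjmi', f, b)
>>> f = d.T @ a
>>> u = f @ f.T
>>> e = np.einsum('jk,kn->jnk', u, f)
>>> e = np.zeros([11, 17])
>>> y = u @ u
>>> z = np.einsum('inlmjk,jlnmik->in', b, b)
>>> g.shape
(29,)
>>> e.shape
(11, 17)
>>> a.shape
(11, 23)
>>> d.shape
(11, 29)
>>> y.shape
(29, 29)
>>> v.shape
(29, 23)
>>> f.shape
(29, 23)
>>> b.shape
(5, 23, 23, 23, 5, 11)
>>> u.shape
(29, 29)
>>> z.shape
(5, 23)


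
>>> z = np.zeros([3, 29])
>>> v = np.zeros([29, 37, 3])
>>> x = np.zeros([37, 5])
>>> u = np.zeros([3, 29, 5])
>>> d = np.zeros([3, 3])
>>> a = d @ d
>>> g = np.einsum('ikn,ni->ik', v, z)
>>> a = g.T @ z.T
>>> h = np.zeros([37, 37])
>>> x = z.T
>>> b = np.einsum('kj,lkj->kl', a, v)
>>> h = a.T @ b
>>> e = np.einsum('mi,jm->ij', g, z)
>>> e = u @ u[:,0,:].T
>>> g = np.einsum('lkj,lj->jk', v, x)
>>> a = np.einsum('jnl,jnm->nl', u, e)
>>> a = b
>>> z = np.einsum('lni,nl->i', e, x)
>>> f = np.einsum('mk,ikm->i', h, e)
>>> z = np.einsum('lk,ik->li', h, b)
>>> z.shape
(3, 37)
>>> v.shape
(29, 37, 3)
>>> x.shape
(29, 3)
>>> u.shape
(3, 29, 5)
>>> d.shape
(3, 3)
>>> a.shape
(37, 29)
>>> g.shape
(3, 37)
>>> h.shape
(3, 29)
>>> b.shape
(37, 29)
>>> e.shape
(3, 29, 3)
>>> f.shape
(3,)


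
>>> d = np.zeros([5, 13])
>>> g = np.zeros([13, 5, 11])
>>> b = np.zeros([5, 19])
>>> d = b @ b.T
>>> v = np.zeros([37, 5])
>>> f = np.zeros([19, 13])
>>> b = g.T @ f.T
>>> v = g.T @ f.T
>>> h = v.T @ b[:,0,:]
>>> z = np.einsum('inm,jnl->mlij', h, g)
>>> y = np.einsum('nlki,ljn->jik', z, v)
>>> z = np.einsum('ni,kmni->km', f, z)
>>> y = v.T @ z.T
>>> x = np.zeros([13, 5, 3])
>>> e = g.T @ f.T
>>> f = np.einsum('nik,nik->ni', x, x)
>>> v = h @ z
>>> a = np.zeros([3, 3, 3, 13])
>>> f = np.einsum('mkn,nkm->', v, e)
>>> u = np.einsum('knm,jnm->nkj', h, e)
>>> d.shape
(5, 5)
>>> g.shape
(13, 5, 11)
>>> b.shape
(11, 5, 19)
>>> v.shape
(19, 5, 11)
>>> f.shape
()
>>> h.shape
(19, 5, 19)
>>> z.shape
(19, 11)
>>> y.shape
(19, 5, 19)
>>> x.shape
(13, 5, 3)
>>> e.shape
(11, 5, 19)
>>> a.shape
(3, 3, 3, 13)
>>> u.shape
(5, 19, 11)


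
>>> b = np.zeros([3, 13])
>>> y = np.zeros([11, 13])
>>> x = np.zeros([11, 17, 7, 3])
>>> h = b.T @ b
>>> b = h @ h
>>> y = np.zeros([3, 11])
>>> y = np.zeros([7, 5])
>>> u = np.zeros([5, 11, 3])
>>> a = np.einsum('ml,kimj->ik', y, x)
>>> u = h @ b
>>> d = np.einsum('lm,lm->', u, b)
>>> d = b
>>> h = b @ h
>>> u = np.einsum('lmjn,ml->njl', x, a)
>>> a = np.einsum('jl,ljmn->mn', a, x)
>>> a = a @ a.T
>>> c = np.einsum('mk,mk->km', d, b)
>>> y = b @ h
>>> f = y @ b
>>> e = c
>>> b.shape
(13, 13)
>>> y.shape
(13, 13)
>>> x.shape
(11, 17, 7, 3)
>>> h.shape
(13, 13)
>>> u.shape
(3, 7, 11)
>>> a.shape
(7, 7)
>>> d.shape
(13, 13)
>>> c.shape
(13, 13)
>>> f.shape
(13, 13)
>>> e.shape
(13, 13)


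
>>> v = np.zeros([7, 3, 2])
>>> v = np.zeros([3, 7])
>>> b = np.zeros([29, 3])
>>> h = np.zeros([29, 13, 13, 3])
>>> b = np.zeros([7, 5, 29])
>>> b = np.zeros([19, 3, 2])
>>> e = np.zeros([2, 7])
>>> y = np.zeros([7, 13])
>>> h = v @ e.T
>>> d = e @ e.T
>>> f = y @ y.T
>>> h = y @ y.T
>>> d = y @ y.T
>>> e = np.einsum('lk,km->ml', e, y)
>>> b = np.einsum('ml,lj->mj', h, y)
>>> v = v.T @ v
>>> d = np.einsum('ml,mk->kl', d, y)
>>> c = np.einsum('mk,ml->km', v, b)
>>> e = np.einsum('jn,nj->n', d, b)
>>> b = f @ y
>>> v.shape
(7, 7)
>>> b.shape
(7, 13)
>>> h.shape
(7, 7)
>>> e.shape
(7,)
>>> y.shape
(7, 13)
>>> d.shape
(13, 7)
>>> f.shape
(7, 7)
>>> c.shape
(7, 7)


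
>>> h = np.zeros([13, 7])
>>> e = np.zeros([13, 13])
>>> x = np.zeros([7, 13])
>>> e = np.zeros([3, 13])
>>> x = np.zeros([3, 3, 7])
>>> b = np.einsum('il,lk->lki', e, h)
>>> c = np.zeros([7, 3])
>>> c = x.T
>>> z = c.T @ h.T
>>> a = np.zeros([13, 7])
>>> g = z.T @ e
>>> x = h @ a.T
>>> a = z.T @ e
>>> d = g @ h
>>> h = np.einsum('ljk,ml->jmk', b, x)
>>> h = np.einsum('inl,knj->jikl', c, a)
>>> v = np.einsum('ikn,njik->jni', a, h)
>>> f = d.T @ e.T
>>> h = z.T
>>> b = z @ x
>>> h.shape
(13, 3, 3)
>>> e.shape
(3, 13)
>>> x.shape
(13, 13)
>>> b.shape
(3, 3, 13)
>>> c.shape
(7, 3, 3)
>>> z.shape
(3, 3, 13)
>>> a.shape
(13, 3, 13)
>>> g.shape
(13, 3, 13)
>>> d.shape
(13, 3, 7)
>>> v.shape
(7, 13, 13)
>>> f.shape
(7, 3, 3)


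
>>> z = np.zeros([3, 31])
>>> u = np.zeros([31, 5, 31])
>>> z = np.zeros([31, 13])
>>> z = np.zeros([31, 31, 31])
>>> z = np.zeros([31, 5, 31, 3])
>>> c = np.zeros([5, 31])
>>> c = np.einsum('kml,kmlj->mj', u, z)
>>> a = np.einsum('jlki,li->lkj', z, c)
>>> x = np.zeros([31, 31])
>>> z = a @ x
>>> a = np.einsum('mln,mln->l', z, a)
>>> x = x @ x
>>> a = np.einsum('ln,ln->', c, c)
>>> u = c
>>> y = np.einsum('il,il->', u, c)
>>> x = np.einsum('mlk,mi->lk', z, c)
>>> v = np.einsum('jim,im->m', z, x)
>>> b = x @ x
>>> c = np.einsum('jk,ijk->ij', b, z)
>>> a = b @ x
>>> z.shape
(5, 31, 31)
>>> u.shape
(5, 3)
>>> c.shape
(5, 31)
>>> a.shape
(31, 31)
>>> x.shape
(31, 31)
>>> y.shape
()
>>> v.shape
(31,)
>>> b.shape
(31, 31)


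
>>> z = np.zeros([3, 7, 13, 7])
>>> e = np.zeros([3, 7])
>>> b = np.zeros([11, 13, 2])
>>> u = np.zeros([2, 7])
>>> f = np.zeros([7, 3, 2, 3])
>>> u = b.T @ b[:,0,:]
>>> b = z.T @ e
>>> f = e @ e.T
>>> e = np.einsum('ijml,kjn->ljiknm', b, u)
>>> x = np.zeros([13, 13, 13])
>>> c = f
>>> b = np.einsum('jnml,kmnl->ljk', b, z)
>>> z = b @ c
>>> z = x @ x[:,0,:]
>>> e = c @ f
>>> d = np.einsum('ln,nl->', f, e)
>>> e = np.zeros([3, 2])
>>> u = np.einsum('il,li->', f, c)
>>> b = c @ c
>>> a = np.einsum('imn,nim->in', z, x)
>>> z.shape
(13, 13, 13)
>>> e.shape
(3, 2)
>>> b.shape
(3, 3)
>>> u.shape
()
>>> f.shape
(3, 3)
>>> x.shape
(13, 13, 13)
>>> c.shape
(3, 3)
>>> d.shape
()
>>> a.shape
(13, 13)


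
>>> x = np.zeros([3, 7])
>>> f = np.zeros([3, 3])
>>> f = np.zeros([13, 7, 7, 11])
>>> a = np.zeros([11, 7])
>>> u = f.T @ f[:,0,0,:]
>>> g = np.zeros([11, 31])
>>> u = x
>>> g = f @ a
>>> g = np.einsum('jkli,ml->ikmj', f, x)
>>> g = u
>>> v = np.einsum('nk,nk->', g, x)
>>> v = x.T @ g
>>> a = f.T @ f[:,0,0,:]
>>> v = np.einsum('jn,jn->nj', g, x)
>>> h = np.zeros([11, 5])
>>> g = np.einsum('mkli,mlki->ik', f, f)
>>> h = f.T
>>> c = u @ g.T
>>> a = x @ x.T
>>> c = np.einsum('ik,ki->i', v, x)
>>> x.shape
(3, 7)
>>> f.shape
(13, 7, 7, 11)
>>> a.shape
(3, 3)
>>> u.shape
(3, 7)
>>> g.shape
(11, 7)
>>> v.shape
(7, 3)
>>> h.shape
(11, 7, 7, 13)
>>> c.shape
(7,)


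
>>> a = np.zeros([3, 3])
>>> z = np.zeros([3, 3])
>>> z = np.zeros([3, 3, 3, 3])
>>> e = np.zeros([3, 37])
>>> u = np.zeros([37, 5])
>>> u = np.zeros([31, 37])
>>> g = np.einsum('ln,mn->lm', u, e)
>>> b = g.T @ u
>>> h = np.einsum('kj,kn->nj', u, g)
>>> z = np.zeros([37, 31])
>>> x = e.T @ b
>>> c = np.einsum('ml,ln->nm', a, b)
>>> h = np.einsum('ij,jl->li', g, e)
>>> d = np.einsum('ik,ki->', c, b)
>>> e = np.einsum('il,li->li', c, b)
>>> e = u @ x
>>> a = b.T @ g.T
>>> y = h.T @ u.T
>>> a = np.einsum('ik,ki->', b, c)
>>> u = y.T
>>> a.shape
()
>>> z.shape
(37, 31)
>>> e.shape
(31, 37)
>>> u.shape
(31, 31)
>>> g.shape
(31, 3)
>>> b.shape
(3, 37)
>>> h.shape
(37, 31)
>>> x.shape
(37, 37)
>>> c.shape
(37, 3)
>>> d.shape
()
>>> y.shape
(31, 31)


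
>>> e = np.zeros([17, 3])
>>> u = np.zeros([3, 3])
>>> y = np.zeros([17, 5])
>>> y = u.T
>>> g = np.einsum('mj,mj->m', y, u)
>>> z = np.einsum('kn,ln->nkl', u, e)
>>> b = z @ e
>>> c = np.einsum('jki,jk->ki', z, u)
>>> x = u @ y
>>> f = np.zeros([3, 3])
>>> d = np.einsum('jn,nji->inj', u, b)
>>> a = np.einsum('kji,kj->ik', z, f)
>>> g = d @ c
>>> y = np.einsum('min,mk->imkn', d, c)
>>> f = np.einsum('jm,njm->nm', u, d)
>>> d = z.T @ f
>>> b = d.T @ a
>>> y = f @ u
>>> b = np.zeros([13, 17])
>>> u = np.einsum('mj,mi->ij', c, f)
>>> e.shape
(17, 3)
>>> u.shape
(3, 17)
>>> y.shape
(3, 3)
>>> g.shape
(3, 3, 17)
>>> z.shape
(3, 3, 17)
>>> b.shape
(13, 17)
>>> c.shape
(3, 17)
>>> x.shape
(3, 3)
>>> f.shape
(3, 3)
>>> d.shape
(17, 3, 3)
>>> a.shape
(17, 3)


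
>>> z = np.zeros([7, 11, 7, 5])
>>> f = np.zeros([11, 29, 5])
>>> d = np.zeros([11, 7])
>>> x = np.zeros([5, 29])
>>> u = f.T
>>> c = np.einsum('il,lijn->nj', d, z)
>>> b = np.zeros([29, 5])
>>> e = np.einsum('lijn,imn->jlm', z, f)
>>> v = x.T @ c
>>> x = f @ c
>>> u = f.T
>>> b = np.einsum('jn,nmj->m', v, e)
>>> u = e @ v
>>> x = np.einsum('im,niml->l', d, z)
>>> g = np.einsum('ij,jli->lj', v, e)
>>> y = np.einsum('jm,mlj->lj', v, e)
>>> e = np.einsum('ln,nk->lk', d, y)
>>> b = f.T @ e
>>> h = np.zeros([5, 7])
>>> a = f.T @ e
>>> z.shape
(7, 11, 7, 5)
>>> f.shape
(11, 29, 5)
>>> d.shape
(11, 7)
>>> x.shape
(5,)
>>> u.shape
(7, 7, 7)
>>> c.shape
(5, 7)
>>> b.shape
(5, 29, 29)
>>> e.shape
(11, 29)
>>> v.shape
(29, 7)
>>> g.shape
(7, 7)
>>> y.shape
(7, 29)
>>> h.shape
(5, 7)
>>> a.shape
(5, 29, 29)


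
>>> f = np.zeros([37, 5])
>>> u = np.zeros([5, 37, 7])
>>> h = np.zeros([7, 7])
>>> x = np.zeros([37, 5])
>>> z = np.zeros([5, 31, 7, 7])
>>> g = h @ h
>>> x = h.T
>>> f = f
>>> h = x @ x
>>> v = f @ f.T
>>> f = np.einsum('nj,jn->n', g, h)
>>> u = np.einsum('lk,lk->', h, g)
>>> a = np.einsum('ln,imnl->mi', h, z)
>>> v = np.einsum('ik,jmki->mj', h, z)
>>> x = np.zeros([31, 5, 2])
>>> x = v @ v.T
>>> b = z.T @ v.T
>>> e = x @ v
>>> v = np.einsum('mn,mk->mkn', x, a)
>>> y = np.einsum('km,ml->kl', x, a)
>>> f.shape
(7,)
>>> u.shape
()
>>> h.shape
(7, 7)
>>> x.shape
(31, 31)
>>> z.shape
(5, 31, 7, 7)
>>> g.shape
(7, 7)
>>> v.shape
(31, 5, 31)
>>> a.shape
(31, 5)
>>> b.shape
(7, 7, 31, 31)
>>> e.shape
(31, 5)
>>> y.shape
(31, 5)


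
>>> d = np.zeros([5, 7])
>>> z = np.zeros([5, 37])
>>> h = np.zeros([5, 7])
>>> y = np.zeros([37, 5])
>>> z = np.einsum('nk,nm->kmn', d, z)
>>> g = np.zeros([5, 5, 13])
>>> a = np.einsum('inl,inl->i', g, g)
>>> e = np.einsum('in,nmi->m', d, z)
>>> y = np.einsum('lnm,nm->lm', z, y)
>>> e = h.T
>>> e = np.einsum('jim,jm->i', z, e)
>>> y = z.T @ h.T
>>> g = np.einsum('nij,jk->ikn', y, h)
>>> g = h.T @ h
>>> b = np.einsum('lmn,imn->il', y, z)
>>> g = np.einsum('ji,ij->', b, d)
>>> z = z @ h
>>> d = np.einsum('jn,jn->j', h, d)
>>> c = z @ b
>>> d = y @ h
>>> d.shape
(5, 37, 7)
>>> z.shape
(7, 37, 7)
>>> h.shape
(5, 7)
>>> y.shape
(5, 37, 5)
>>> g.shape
()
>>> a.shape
(5,)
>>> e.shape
(37,)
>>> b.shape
(7, 5)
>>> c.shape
(7, 37, 5)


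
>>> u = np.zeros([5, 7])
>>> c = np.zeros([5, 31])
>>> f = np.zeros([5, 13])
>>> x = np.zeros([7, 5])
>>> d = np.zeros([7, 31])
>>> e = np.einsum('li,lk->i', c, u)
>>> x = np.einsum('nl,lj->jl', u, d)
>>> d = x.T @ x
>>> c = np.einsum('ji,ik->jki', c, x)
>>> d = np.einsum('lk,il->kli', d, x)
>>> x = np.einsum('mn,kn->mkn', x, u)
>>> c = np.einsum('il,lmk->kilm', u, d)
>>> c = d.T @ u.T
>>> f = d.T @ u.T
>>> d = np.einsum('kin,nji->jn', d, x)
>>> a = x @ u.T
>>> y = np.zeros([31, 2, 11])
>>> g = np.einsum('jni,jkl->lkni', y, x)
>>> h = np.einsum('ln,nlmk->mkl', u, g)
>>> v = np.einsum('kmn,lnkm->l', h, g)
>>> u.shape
(5, 7)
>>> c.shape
(31, 7, 5)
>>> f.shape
(31, 7, 5)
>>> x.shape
(31, 5, 7)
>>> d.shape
(5, 31)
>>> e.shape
(31,)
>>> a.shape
(31, 5, 5)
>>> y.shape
(31, 2, 11)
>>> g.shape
(7, 5, 2, 11)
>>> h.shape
(2, 11, 5)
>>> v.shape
(7,)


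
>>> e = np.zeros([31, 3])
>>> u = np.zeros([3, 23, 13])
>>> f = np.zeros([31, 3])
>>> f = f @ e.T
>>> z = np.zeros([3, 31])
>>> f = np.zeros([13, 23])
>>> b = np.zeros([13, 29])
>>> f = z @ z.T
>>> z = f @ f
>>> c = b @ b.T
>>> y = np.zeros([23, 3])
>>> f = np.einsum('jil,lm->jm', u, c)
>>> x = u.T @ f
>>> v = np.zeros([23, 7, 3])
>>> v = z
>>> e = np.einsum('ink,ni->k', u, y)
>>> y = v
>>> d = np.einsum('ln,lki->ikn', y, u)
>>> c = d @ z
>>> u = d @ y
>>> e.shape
(13,)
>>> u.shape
(13, 23, 3)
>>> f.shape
(3, 13)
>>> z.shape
(3, 3)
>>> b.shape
(13, 29)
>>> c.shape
(13, 23, 3)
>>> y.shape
(3, 3)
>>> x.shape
(13, 23, 13)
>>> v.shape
(3, 3)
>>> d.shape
(13, 23, 3)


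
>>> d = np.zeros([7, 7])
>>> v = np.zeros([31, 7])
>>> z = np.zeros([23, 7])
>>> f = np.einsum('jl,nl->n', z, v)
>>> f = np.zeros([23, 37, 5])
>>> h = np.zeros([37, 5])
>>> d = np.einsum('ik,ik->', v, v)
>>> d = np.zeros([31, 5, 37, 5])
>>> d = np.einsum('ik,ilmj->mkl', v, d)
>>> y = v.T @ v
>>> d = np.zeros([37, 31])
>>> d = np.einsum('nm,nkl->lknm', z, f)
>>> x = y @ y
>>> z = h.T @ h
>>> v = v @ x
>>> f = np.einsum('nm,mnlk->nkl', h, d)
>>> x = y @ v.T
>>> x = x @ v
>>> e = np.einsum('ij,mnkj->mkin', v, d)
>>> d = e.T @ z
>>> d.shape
(37, 31, 23, 5)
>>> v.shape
(31, 7)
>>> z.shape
(5, 5)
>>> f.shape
(37, 7, 23)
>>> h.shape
(37, 5)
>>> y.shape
(7, 7)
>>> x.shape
(7, 7)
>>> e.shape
(5, 23, 31, 37)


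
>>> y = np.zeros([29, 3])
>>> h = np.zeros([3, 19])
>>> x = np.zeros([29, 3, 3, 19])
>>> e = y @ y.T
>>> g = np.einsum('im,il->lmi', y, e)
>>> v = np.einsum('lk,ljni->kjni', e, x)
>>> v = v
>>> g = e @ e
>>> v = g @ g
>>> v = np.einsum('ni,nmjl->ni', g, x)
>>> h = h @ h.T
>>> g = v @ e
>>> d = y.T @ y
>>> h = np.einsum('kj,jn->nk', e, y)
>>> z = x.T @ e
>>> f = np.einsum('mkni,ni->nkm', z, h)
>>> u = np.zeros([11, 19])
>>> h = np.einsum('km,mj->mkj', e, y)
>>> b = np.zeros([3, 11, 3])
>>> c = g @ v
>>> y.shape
(29, 3)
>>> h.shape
(29, 29, 3)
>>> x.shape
(29, 3, 3, 19)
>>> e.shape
(29, 29)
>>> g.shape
(29, 29)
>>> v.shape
(29, 29)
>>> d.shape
(3, 3)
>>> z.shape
(19, 3, 3, 29)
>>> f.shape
(3, 3, 19)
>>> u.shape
(11, 19)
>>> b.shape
(3, 11, 3)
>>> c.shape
(29, 29)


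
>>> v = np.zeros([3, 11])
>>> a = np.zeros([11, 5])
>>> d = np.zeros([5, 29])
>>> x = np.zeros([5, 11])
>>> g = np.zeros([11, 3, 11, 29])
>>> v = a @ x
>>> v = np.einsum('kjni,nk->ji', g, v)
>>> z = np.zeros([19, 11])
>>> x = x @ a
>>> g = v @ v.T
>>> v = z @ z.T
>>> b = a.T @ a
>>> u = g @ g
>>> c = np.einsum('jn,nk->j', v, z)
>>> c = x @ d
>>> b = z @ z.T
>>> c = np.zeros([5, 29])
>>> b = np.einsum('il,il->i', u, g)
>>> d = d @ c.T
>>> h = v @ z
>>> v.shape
(19, 19)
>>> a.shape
(11, 5)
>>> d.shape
(5, 5)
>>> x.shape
(5, 5)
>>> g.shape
(3, 3)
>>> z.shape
(19, 11)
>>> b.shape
(3,)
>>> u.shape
(3, 3)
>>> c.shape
(5, 29)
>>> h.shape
(19, 11)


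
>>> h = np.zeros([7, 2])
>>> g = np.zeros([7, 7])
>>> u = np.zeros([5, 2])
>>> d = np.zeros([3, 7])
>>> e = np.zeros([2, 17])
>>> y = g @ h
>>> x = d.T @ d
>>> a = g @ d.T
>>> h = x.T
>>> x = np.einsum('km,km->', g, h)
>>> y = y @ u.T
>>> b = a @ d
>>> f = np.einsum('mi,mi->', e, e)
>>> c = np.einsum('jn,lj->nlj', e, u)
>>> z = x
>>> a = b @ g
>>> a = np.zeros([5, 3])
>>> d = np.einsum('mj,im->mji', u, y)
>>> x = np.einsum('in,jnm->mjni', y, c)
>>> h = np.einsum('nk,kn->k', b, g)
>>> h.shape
(7,)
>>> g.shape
(7, 7)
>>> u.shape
(5, 2)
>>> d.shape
(5, 2, 7)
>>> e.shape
(2, 17)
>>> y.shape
(7, 5)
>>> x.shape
(2, 17, 5, 7)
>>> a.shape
(5, 3)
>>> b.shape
(7, 7)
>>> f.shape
()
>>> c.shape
(17, 5, 2)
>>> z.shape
()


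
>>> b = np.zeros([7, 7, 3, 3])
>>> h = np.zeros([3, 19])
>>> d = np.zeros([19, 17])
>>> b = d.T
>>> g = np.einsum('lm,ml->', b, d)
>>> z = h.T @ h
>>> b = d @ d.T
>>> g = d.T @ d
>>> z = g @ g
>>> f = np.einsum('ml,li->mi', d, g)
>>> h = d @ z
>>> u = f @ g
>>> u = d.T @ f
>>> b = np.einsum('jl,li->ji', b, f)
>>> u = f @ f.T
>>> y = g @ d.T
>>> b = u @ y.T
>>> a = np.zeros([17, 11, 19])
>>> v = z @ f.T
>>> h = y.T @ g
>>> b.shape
(19, 17)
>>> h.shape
(19, 17)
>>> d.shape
(19, 17)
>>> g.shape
(17, 17)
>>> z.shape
(17, 17)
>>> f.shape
(19, 17)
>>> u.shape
(19, 19)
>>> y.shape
(17, 19)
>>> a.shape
(17, 11, 19)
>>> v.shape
(17, 19)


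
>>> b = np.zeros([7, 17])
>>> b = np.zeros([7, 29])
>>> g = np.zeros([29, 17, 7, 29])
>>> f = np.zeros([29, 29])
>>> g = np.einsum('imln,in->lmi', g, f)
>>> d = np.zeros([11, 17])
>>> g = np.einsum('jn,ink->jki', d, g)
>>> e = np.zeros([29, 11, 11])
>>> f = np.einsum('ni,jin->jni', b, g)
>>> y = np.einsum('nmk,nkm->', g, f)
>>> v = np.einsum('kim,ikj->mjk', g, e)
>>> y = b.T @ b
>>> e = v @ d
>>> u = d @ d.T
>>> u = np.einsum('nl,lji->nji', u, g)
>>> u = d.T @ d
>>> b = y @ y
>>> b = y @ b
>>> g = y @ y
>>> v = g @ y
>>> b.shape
(29, 29)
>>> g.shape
(29, 29)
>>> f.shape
(11, 7, 29)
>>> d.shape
(11, 17)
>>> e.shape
(7, 11, 17)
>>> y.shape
(29, 29)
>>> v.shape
(29, 29)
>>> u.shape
(17, 17)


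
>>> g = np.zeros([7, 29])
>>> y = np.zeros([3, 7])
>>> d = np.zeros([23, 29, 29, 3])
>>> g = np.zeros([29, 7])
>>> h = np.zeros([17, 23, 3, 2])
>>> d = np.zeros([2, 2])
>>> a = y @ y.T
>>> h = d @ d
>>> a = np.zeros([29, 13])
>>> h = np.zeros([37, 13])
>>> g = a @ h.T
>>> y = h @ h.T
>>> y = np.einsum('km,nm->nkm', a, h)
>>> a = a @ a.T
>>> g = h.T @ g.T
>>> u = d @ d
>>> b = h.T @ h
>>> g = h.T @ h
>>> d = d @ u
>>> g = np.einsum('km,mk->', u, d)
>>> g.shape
()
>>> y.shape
(37, 29, 13)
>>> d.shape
(2, 2)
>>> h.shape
(37, 13)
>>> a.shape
(29, 29)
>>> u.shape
(2, 2)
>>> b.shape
(13, 13)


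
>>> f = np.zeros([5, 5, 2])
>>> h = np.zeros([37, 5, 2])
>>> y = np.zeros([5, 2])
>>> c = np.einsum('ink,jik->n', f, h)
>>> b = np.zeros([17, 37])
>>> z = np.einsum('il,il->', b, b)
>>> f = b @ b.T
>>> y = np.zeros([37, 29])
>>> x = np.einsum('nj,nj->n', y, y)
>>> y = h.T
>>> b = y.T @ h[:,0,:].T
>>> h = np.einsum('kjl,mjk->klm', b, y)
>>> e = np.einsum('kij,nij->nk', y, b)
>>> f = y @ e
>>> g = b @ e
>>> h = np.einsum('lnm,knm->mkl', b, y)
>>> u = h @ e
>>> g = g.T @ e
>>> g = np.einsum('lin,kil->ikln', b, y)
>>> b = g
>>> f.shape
(2, 5, 2)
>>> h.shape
(37, 2, 37)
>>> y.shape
(2, 5, 37)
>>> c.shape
(5,)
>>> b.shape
(5, 2, 37, 37)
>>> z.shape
()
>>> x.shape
(37,)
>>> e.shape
(37, 2)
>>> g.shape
(5, 2, 37, 37)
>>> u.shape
(37, 2, 2)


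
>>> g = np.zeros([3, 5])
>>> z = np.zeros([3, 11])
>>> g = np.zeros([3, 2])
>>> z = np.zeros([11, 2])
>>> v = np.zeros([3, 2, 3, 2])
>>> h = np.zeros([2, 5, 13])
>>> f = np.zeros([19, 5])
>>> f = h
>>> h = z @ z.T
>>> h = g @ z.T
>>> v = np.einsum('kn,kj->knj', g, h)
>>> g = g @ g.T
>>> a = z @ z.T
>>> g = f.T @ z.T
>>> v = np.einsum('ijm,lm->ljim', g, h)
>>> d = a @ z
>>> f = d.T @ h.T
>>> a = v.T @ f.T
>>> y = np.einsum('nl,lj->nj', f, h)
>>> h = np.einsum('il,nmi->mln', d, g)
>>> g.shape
(13, 5, 11)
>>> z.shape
(11, 2)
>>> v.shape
(3, 5, 13, 11)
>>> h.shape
(5, 2, 13)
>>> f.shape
(2, 3)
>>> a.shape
(11, 13, 5, 2)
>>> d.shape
(11, 2)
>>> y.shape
(2, 11)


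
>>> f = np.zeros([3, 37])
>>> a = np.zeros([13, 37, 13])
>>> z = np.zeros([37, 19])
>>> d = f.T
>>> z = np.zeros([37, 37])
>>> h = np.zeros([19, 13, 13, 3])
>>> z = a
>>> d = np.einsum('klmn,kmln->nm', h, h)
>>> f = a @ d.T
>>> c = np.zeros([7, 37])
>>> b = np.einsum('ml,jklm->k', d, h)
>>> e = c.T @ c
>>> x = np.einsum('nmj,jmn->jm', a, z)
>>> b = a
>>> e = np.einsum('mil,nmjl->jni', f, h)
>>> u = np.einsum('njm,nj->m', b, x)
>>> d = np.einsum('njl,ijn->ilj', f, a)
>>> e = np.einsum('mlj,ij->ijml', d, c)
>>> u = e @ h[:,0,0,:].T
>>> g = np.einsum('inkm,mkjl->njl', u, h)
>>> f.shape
(13, 37, 3)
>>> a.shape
(13, 37, 13)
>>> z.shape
(13, 37, 13)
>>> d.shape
(13, 3, 37)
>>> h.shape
(19, 13, 13, 3)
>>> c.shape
(7, 37)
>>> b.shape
(13, 37, 13)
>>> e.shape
(7, 37, 13, 3)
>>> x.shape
(13, 37)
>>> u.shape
(7, 37, 13, 19)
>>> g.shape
(37, 13, 3)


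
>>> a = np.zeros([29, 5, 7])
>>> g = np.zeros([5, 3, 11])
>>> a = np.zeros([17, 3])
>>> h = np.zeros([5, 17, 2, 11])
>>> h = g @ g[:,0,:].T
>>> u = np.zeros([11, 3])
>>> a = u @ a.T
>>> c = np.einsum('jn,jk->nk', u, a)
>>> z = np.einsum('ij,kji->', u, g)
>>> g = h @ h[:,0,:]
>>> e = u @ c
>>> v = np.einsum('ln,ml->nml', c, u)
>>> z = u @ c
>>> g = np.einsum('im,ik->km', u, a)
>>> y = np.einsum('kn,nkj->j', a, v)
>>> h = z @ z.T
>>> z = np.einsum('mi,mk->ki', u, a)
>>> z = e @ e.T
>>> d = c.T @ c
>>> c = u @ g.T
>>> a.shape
(11, 17)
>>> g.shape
(17, 3)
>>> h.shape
(11, 11)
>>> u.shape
(11, 3)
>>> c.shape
(11, 17)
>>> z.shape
(11, 11)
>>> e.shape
(11, 17)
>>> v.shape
(17, 11, 3)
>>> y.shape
(3,)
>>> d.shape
(17, 17)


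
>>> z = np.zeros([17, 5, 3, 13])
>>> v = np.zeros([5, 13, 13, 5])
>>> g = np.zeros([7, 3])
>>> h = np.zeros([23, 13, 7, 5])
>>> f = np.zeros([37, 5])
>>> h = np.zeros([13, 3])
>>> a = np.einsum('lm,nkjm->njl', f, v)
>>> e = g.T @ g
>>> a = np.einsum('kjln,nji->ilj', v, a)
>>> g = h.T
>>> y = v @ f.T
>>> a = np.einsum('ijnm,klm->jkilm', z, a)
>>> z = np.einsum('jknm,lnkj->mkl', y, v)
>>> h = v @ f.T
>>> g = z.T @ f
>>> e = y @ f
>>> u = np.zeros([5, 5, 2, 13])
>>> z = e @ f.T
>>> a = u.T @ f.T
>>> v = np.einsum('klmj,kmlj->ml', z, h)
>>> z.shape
(5, 13, 13, 37)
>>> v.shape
(13, 13)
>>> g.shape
(5, 13, 5)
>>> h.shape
(5, 13, 13, 37)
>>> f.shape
(37, 5)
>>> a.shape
(13, 2, 5, 37)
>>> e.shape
(5, 13, 13, 5)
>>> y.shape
(5, 13, 13, 37)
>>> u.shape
(5, 5, 2, 13)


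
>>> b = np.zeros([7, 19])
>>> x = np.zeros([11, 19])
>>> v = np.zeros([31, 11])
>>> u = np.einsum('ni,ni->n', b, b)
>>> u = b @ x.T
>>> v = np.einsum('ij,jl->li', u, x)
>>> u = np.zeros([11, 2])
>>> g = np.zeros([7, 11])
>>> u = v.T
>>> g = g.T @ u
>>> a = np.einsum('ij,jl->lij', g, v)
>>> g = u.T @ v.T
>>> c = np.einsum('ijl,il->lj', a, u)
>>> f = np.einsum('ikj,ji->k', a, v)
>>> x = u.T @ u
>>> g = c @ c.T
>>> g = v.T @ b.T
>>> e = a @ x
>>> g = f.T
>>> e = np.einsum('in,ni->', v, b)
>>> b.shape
(7, 19)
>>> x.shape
(19, 19)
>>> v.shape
(19, 7)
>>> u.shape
(7, 19)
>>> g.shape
(11,)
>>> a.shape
(7, 11, 19)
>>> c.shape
(19, 11)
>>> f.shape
(11,)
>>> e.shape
()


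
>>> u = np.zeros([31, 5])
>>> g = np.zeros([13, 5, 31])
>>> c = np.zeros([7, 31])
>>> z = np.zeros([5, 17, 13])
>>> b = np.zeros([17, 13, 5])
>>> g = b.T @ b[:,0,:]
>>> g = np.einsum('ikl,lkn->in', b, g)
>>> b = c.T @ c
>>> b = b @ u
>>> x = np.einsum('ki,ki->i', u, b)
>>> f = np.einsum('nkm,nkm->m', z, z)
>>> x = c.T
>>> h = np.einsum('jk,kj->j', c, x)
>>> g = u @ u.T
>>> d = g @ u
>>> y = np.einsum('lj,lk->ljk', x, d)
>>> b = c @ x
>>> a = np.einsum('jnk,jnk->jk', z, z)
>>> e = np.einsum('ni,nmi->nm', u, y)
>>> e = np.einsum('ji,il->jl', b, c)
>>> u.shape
(31, 5)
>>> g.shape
(31, 31)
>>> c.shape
(7, 31)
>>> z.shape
(5, 17, 13)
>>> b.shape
(7, 7)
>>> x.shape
(31, 7)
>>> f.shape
(13,)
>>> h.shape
(7,)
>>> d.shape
(31, 5)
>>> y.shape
(31, 7, 5)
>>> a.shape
(5, 13)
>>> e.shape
(7, 31)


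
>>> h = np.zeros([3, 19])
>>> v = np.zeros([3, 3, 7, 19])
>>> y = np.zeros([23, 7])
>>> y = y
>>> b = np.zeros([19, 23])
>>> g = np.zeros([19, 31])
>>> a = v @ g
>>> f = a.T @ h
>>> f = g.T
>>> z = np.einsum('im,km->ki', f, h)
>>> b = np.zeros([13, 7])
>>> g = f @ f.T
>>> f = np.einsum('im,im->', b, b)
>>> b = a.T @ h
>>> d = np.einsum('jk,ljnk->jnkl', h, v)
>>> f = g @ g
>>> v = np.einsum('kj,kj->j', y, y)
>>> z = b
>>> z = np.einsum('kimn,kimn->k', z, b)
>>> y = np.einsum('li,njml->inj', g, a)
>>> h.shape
(3, 19)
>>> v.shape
(7,)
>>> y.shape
(31, 3, 3)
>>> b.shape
(31, 7, 3, 19)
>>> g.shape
(31, 31)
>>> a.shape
(3, 3, 7, 31)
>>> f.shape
(31, 31)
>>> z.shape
(31,)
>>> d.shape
(3, 7, 19, 3)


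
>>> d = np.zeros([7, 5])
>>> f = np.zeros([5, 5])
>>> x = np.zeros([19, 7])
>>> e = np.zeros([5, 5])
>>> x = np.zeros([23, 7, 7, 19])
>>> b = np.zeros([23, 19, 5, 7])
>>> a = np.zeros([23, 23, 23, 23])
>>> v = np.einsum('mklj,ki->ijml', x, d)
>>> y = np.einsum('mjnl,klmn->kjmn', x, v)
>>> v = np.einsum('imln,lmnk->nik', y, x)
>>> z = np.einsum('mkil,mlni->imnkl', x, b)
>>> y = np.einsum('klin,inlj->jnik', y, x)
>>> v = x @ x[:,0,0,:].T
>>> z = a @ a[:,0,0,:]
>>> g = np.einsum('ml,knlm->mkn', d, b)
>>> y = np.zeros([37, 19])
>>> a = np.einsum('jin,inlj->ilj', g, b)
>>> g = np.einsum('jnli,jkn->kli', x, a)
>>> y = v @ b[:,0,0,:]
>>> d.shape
(7, 5)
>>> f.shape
(5, 5)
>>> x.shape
(23, 7, 7, 19)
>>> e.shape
(5, 5)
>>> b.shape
(23, 19, 5, 7)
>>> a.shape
(23, 5, 7)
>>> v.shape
(23, 7, 7, 23)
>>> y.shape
(23, 7, 7, 7)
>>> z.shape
(23, 23, 23, 23)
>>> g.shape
(5, 7, 19)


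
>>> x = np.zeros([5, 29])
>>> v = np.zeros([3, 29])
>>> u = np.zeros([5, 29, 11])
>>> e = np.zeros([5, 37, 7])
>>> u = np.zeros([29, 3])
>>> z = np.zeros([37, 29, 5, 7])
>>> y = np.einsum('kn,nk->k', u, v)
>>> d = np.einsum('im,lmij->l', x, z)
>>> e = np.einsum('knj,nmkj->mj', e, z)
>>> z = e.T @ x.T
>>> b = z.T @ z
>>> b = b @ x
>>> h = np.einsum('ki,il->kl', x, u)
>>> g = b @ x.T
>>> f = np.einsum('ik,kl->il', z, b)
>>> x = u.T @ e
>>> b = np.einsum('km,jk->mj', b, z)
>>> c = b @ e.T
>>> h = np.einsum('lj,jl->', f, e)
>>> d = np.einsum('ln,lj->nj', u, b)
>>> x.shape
(3, 7)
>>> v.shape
(3, 29)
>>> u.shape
(29, 3)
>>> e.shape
(29, 7)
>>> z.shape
(7, 5)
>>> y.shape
(29,)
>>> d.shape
(3, 7)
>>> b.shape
(29, 7)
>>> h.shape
()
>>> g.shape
(5, 5)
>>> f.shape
(7, 29)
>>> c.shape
(29, 29)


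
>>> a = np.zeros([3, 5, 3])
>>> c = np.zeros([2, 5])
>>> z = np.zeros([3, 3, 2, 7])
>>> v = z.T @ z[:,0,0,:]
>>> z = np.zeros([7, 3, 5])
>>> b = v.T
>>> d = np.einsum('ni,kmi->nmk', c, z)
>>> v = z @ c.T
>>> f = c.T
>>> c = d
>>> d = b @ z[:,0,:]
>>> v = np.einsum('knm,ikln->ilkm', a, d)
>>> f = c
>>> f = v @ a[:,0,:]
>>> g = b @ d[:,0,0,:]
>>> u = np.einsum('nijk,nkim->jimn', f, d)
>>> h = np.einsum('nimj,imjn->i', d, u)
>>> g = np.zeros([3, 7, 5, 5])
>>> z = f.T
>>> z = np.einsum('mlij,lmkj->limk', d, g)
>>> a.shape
(3, 5, 3)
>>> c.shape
(2, 3, 7)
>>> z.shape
(3, 2, 7, 5)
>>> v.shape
(7, 2, 3, 3)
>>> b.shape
(7, 3, 2, 7)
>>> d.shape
(7, 3, 2, 5)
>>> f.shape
(7, 2, 3, 3)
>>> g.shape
(3, 7, 5, 5)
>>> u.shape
(3, 2, 5, 7)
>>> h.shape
(3,)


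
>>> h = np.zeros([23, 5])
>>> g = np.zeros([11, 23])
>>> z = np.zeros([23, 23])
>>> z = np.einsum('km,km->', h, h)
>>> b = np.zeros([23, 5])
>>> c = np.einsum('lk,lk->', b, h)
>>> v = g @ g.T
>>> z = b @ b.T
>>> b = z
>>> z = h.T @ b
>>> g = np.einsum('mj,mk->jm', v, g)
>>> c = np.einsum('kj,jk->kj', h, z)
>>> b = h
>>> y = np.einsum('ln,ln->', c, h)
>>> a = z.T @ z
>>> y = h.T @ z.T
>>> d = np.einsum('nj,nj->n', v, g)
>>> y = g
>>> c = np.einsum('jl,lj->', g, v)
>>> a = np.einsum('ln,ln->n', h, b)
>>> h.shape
(23, 5)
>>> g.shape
(11, 11)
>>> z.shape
(5, 23)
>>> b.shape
(23, 5)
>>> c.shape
()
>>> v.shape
(11, 11)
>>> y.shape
(11, 11)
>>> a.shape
(5,)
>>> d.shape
(11,)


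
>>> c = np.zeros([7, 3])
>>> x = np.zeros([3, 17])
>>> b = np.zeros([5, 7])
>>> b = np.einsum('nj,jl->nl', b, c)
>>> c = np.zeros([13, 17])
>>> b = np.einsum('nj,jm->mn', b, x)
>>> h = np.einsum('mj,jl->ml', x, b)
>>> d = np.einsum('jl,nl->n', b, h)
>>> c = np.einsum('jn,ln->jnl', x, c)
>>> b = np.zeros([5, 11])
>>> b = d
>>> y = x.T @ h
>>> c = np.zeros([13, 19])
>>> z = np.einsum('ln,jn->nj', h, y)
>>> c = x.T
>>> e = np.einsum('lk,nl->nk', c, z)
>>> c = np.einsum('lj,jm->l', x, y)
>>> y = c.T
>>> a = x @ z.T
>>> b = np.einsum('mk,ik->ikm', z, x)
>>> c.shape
(3,)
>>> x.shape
(3, 17)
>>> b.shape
(3, 17, 5)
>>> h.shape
(3, 5)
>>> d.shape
(3,)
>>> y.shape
(3,)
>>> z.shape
(5, 17)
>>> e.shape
(5, 3)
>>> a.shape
(3, 5)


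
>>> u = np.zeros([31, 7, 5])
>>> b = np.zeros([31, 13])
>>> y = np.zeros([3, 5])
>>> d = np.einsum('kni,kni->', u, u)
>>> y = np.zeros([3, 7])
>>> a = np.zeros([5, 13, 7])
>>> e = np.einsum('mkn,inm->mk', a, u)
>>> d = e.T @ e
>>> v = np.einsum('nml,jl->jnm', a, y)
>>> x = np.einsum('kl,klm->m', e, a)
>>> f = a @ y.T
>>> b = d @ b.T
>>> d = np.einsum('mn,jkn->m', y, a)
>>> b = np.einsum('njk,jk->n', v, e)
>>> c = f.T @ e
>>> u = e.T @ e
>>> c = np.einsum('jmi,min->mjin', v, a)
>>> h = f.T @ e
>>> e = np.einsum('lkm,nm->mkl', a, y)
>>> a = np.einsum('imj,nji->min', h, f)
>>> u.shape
(13, 13)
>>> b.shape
(3,)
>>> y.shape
(3, 7)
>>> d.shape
(3,)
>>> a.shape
(13, 3, 5)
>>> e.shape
(7, 13, 5)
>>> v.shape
(3, 5, 13)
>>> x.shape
(7,)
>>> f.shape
(5, 13, 3)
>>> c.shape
(5, 3, 13, 7)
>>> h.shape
(3, 13, 13)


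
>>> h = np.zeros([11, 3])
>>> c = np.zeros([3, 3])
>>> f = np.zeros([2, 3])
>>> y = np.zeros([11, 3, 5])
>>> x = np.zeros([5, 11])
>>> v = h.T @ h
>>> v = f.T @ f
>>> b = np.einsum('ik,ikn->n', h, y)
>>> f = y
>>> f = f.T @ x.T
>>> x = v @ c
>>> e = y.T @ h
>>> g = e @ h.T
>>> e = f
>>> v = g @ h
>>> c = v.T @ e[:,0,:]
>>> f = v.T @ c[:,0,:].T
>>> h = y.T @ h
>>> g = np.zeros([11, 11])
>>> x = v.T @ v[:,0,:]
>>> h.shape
(5, 3, 3)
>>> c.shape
(3, 3, 5)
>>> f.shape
(3, 3, 3)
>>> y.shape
(11, 3, 5)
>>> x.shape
(3, 3, 3)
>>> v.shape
(5, 3, 3)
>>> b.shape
(5,)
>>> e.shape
(5, 3, 5)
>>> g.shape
(11, 11)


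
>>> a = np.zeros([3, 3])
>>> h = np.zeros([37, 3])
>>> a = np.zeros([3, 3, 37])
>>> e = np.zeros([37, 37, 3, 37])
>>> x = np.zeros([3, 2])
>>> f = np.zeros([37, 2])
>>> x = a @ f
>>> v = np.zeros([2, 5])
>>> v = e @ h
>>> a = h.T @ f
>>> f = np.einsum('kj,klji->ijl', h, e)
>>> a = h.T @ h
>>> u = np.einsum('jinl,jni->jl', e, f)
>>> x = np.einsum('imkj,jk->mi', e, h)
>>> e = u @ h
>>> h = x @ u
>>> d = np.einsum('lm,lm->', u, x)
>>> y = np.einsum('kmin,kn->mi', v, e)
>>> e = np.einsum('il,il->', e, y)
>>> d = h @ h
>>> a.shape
(3, 3)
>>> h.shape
(37, 37)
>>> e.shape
()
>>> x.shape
(37, 37)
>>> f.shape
(37, 3, 37)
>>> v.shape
(37, 37, 3, 3)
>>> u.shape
(37, 37)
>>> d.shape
(37, 37)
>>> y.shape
(37, 3)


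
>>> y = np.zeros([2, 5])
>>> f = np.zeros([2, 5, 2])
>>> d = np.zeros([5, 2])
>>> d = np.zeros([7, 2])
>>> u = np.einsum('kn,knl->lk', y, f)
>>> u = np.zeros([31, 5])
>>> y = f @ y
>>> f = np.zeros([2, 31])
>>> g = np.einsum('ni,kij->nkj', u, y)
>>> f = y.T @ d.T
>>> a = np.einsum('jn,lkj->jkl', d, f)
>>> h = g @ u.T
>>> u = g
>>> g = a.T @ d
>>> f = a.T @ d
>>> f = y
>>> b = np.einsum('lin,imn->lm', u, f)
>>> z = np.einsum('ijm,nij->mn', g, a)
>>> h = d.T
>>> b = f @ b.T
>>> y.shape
(2, 5, 5)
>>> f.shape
(2, 5, 5)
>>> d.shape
(7, 2)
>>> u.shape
(31, 2, 5)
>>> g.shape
(5, 5, 2)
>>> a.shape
(7, 5, 5)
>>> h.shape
(2, 7)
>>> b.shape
(2, 5, 31)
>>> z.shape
(2, 7)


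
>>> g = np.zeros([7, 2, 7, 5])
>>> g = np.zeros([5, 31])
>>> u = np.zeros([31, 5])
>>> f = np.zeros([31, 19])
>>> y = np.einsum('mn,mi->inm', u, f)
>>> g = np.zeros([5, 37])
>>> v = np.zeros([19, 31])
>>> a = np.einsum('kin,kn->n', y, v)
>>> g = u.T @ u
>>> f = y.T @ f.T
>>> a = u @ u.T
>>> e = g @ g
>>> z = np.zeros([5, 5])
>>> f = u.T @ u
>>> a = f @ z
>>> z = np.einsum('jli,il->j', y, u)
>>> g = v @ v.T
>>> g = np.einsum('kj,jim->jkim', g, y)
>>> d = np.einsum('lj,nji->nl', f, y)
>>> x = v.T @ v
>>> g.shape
(19, 19, 5, 31)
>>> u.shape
(31, 5)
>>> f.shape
(5, 5)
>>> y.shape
(19, 5, 31)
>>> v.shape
(19, 31)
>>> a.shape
(5, 5)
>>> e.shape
(5, 5)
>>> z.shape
(19,)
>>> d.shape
(19, 5)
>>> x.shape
(31, 31)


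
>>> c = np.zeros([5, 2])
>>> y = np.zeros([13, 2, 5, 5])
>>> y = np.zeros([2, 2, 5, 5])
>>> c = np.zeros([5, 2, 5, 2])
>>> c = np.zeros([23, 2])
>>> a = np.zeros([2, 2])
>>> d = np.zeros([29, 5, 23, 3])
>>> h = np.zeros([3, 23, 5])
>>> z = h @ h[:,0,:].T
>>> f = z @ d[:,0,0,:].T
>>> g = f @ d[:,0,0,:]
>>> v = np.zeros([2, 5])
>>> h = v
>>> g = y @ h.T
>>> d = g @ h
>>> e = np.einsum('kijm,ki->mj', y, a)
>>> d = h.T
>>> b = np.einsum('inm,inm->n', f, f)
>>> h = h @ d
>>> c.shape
(23, 2)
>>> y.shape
(2, 2, 5, 5)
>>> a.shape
(2, 2)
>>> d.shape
(5, 2)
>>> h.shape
(2, 2)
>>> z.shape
(3, 23, 3)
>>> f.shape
(3, 23, 29)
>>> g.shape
(2, 2, 5, 2)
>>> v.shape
(2, 5)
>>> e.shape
(5, 5)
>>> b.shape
(23,)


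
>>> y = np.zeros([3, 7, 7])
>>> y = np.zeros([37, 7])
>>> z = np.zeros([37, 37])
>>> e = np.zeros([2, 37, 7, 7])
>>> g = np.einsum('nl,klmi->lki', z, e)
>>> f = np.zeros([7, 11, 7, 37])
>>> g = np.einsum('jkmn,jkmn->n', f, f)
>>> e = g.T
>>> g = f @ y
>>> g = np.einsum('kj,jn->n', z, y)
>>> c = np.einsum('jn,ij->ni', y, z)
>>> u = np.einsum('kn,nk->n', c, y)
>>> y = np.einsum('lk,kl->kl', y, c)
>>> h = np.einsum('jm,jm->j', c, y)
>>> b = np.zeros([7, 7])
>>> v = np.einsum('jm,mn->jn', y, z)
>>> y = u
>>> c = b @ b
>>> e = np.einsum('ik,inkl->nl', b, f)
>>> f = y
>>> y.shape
(37,)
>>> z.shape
(37, 37)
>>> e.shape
(11, 37)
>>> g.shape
(7,)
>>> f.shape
(37,)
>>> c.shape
(7, 7)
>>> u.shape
(37,)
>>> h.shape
(7,)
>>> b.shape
(7, 7)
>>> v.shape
(7, 37)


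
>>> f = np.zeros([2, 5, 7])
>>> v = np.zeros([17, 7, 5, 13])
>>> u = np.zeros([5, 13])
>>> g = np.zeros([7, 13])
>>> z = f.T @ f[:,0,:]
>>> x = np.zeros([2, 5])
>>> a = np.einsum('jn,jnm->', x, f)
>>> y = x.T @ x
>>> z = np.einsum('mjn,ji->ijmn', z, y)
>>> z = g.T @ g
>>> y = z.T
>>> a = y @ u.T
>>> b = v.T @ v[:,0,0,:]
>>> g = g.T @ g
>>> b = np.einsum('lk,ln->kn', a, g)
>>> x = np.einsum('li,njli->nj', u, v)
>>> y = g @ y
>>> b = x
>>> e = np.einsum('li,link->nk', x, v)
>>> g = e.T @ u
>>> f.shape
(2, 5, 7)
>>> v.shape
(17, 7, 5, 13)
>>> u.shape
(5, 13)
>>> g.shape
(13, 13)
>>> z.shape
(13, 13)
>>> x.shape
(17, 7)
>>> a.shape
(13, 5)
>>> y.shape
(13, 13)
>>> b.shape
(17, 7)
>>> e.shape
(5, 13)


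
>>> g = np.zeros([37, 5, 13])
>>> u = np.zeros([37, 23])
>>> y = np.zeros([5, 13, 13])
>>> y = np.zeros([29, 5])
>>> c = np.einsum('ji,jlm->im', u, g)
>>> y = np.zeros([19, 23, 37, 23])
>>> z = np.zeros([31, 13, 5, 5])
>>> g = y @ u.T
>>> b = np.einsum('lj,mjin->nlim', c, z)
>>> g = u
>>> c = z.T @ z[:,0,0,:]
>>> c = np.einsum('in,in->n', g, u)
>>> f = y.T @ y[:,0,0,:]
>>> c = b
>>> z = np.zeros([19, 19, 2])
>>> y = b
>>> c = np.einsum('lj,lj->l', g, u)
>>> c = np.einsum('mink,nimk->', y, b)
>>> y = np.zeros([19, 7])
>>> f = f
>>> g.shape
(37, 23)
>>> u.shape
(37, 23)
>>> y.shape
(19, 7)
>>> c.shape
()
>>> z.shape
(19, 19, 2)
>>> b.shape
(5, 23, 5, 31)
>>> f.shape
(23, 37, 23, 23)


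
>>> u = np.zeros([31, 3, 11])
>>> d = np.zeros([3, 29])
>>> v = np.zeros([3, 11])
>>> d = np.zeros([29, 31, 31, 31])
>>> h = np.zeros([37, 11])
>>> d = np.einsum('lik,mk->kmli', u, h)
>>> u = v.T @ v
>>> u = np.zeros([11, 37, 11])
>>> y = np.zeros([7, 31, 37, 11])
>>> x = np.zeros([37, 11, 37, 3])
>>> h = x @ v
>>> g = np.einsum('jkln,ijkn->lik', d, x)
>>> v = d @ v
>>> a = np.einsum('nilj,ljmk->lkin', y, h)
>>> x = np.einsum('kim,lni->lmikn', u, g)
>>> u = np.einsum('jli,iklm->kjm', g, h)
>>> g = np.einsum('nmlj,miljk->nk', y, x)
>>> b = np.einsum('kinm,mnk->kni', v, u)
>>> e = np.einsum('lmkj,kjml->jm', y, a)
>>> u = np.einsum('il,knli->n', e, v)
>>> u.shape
(37,)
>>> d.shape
(11, 37, 31, 3)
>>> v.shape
(11, 37, 31, 11)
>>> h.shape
(37, 11, 37, 11)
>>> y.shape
(7, 31, 37, 11)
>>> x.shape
(31, 11, 37, 11, 37)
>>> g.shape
(7, 37)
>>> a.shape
(37, 11, 31, 7)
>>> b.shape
(11, 31, 37)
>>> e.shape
(11, 31)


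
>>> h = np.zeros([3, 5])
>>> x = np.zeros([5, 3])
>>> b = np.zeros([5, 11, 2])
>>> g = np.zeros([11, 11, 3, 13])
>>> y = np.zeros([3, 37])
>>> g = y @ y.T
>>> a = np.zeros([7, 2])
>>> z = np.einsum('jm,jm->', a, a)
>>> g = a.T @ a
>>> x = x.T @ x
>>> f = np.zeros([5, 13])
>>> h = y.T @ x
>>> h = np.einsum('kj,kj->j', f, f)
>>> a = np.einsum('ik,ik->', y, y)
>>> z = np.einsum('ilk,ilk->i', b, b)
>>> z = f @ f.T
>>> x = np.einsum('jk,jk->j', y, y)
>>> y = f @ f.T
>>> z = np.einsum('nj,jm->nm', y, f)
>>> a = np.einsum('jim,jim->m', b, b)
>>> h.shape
(13,)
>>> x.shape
(3,)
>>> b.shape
(5, 11, 2)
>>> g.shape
(2, 2)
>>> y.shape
(5, 5)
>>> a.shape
(2,)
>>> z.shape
(5, 13)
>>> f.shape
(5, 13)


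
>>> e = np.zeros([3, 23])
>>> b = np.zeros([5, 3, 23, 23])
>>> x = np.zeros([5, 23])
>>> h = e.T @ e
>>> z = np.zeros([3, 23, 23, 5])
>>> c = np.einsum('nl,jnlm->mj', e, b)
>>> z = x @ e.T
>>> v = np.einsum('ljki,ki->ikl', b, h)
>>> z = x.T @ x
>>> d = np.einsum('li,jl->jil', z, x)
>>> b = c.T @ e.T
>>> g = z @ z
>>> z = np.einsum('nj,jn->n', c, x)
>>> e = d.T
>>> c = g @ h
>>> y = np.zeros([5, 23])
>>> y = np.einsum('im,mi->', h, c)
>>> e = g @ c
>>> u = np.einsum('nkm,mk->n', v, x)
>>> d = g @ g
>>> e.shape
(23, 23)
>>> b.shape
(5, 3)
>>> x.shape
(5, 23)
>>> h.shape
(23, 23)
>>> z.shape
(23,)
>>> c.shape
(23, 23)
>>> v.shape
(23, 23, 5)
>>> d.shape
(23, 23)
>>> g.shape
(23, 23)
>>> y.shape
()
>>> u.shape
(23,)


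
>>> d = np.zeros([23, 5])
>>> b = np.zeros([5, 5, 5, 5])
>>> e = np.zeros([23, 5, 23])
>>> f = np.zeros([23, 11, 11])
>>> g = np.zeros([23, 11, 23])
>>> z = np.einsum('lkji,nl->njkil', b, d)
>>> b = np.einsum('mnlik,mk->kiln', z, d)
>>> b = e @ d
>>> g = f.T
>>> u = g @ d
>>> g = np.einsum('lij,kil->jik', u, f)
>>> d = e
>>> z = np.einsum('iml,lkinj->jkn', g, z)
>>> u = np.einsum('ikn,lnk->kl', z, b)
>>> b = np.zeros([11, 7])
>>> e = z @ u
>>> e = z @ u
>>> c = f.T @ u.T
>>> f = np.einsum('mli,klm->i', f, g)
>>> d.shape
(23, 5, 23)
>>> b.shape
(11, 7)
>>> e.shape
(5, 5, 23)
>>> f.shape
(11,)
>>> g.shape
(5, 11, 23)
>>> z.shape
(5, 5, 5)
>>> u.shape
(5, 23)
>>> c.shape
(11, 11, 5)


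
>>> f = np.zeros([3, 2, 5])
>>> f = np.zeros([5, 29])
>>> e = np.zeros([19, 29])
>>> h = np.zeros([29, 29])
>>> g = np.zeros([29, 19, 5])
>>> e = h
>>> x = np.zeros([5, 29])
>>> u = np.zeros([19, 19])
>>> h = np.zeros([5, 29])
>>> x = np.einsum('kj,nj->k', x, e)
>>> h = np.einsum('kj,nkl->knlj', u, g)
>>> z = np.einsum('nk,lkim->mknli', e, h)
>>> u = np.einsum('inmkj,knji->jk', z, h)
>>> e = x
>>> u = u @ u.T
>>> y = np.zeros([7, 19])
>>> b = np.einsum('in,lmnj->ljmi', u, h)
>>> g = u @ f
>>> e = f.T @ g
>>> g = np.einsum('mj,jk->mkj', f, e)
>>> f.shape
(5, 29)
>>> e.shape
(29, 29)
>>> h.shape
(19, 29, 5, 19)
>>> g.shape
(5, 29, 29)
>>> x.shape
(5,)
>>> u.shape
(5, 5)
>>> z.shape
(19, 29, 29, 19, 5)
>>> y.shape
(7, 19)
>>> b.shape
(19, 19, 29, 5)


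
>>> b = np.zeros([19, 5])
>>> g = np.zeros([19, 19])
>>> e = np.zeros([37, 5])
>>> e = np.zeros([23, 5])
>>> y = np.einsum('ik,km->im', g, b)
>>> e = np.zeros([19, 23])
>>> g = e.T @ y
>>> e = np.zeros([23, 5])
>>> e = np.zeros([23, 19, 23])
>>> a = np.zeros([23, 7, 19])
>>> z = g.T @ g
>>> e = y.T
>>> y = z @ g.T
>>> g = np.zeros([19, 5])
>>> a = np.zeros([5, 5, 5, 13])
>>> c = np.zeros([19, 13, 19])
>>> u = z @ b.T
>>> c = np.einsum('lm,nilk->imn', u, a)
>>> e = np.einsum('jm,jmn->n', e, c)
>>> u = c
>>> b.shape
(19, 5)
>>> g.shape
(19, 5)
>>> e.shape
(5,)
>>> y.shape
(5, 23)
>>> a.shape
(5, 5, 5, 13)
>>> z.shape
(5, 5)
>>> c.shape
(5, 19, 5)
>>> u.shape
(5, 19, 5)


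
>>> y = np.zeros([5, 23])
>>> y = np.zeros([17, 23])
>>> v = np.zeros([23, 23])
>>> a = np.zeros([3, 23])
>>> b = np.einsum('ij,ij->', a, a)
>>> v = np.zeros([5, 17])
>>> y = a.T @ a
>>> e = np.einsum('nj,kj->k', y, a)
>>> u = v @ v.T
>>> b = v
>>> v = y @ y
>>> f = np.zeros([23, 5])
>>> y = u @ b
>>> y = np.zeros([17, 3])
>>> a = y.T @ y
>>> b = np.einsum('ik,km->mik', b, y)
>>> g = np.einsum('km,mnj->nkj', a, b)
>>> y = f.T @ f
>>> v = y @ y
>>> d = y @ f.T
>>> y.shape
(5, 5)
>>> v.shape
(5, 5)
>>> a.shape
(3, 3)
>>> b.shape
(3, 5, 17)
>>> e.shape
(3,)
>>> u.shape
(5, 5)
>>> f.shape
(23, 5)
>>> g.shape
(5, 3, 17)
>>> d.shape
(5, 23)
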